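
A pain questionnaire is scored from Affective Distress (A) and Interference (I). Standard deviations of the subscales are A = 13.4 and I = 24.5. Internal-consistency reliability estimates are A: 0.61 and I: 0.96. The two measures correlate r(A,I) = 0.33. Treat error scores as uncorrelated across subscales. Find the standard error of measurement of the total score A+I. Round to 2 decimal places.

9.70

Var(total) = 779.81 + 216.678 = 996.488.
True-score variance = 685.772 + 216.678 = 902.45, so reliability = 0.9056.
Error variance = 996.488 − 902.45 = 94.0384; SEM = √94.0384 = 9.70.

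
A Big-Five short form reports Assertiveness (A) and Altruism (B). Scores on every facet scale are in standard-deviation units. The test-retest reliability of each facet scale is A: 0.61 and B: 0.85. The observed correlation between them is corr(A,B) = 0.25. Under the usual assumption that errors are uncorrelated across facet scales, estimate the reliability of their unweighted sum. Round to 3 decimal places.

Var(A+B) = 2 + 2·[0.25] = 2 + 0.5 = 2.5.
Because errors are independent across components, Cov(Tᵢ,Tⱼ) = Cov(Xᵢ,Xⱼ); the off-diagonal part of the true-score variance is the same as above.
True-score variance = [0.61 + 0.85] + 0.5 = 1.46 + 0.5 = 1.96.
Reliability = 1.96 / 2.5 = 0.784.

0.784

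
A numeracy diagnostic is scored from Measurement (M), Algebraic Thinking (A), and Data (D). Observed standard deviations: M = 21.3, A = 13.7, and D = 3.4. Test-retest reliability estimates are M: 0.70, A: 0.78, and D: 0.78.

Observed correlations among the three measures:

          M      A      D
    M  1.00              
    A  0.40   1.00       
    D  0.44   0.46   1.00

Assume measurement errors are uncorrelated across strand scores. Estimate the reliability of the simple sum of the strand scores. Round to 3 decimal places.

0.819

Var(M+A+D) = 21.3² + 13.7² + 3.4² + 2·[21.3·13.7·0.40 + 21.3·3.4·0.44 + 13.7·3.4·0.46] = 652.94 + 340.031 = 992.971.
Because errors are independent across components, Cov(Tᵢ,Tⱼ) = Cov(Xᵢ,Xⱼ); the off-diagonal part of the true-score variance is the same as above.
True-score variance = [21.3²·0.70 + 13.7²·0.78 + 3.4²·0.78] + 340.031 = 472.998 + 340.031 = 813.029.
Reliability = 813.029 / 992.971 = 0.819.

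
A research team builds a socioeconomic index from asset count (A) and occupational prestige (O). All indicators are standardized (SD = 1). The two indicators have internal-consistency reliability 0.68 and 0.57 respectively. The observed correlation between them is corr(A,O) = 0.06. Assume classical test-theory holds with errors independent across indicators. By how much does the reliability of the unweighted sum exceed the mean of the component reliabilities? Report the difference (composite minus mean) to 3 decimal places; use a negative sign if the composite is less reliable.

Var(sum) = 2 + 0.12 = 2.12; true-score variance = 1.25 + 0.12 = 1.37; composite reliability = 0.6462.
Mean component reliability = 0.6250.
Difference = 0.6462 − 0.6250 = 0.021.

0.021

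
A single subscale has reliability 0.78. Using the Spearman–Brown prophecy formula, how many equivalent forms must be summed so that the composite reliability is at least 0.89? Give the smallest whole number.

k ≥ ρ*(1−ρ₁)/(ρ₁(1−ρ*)) = 0.89·0.22 / (0.78·0.11) = 2.282.
Smallest integer k = 3.

3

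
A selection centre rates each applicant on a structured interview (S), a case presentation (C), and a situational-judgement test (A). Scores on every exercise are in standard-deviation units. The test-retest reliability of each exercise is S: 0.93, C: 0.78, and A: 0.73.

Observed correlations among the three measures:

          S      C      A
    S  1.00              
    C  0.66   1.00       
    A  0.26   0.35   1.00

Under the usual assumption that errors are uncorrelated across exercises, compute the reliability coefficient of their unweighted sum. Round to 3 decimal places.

0.899

Var(S+C+A) = 3 + 2·[0.66 + 0.26 + 0.35] = 3 + 2.54 = 5.54.
With uncorrelated errors the cross-covariances are all true-score covariance, so they carry over unchanged; only the diagonal terms shrink to ρᵢσᵢ².
True-score variance = [0.93 + 0.78 + 0.73] + 2.54 = 2.44 + 2.54 = 4.98.
Reliability = 4.98 / 5.54 = 0.899.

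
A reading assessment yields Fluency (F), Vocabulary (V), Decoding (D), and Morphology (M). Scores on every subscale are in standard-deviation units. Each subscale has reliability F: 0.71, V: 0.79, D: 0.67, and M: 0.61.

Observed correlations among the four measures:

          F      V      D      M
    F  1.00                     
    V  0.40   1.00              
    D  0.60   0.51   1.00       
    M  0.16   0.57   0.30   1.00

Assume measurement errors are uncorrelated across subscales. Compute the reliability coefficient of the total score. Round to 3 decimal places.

Var(F+V+D+M) = 4 + 2·[0.40 + 0.60 + 0.16 + 0.51 + 0.57 + 0.30] = 4 + 5.08 = 9.08.
Under uncorrelated errors the observed covariances equal the true-score covariances, so only the own-variance terms attenuate.
True-score variance = [0.71 + 0.79 + 0.67 + 0.61] + 5.08 = 2.78 + 5.08 = 7.86.
Reliability = 7.86 / 9.08 = 0.866.

0.866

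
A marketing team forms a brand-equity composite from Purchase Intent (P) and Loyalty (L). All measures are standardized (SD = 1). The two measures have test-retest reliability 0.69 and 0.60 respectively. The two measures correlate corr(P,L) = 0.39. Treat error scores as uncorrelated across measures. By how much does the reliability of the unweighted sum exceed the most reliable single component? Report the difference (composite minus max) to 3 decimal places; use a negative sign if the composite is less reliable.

0.055

Var(sum) = 2 + 0.78 = 2.78; true-score variance = 1.29 + 0.78 = 2.07; composite reliability = 0.7446.
Max component reliability = 0.6900.
Difference = 0.7446 − 0.6900 = 0.055.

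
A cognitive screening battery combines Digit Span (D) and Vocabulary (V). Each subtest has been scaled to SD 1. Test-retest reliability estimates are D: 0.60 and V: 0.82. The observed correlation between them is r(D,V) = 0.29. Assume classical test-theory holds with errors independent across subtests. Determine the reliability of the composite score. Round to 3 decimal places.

Var(D+V) = 2 + 2·[0.29] = 2 + 0.58 = 2.58.
Because errors are independent across components, Cov(Tᵢ,Tⱼ) = Cov(Xᵢ,Xⱼ); the off-diagonal part of the true-score variance is the same as above.
True-score variance = [0.60 + 0.82] + 0.58 = 1.42 + 0.58 = 2.
Reliability = 2 / 2.58 = 0.775.

0.775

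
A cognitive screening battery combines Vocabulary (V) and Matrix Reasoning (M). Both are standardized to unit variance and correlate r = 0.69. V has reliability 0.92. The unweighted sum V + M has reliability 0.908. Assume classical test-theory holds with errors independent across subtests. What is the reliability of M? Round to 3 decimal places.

0.769

Var(V+M) = 2 + 2·0.69 = 3.380.
True-score variance = ρ_V + ρ_M + 2·0.69, so 0.908 = (0.92 + ρ_M + 1.38) / 3.380.
ρ_M = 0.908·3.380 − 0.92 − 1.38 = 0.769.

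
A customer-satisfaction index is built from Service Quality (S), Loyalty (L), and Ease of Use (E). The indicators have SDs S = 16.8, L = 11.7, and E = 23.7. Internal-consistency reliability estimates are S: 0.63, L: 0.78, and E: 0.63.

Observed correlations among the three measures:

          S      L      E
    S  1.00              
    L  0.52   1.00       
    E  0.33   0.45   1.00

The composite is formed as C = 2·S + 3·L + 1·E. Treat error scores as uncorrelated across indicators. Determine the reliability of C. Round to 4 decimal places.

0.8347

Var(C) = 2²·16.8² + 3²·11.7² + 23.7² + 2·[6·16.8·11.7·0.52 + 2·16.8·23.7·0.33 + 3·11.7·23.7·0.45] = 2922.66 + 2500.79 = 5423.45.
With uncorrelated errors the cross-covariances are all true-score covariance, so they carry over unchanged; only the diagonal terms shrink to ρᵢσᵢ².
True-score variance = [2²·16.8²·0.63 + 3²·11.7²·0.78 + 23.7²·0.63] + 2500.79 = 2026.08 + 2500.79 = 4526.87.
Reliability = 4526.87 / 5423.45 = 0.8347.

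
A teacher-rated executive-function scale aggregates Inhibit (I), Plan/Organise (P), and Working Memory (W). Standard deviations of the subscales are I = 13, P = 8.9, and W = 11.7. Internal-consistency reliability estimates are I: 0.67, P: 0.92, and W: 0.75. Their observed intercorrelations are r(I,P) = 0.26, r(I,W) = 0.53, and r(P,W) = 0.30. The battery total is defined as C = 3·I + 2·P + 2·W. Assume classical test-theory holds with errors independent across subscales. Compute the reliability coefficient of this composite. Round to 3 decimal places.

Var(C) = 3²·13² + 2²·8.9² + 2²·11.7² + 2·[6·13·8.9·0.26 + 6·13·11.7·0.53 + 4·8.9·11.7·0.30] = 2385.4 + 1578.25 = 3963.65.
Because errors are independent across components, Cov(Tᵢ,Tⱼ) = Cov(Xᵢ,Xⱼ); the off-diagonal part of the true-score variance is the same as above.
True-score variance = [3²·13²·0.67 + 2²·8.9²·0.92 + 2²·11.7²·0.75] + 1578.25 = 1721.23 + 1578.25 = 3299.48.
Reliability = 3299.48 / 3963.65 = 0.832.

0.832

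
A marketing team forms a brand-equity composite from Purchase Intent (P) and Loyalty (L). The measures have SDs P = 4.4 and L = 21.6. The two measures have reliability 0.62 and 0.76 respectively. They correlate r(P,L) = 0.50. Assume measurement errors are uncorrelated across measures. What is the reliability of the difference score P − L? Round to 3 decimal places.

0.695

Var(P−L) = 4.4² + 21.6² − 2·4.4·21.6·0.50 = 485.92 − 95.04 = 390.88.
Under uncorrelated errors the observed covariances equal the true-score covariances, so only the own-variance terms attenuate.
True-score variance = [4.4²·0.62 + 21.6²·0.76] − 95.04 = 366.589 − 95.04 = 271.549.
Reliability = 271.549 / 390.88 = 0.695.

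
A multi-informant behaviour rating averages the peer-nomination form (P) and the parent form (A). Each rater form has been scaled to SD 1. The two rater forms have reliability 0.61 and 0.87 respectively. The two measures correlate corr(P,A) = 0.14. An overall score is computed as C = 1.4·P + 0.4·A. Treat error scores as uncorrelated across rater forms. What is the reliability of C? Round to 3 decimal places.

0.655

Var(C) = 1.4² + 0.4² + 2·[0.56·0.14] = 2.12 + 0.1568 = 2.2768.
Under uncorrelated errors the observed covariances equal the true-score covariances, so only the own-variance terms attenuate.
True-score variance = [1.4²·0.61 + 0.4²·0.87] + 0.1568 = 1.3348 + 0.1568 = 1.4916.
Reliability = 1.4916 / 2.2768 = 0.655.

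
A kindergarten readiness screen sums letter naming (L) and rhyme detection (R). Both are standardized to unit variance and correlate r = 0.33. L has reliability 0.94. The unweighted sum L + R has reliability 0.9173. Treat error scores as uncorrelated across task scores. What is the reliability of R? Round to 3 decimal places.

0.840

Var(L+R) = 2 + 2·0.33 = 2.660.
True-score variance = ρ_L + ρ_R + 2·0.33, so 0.9173 = (0.94 + ρ_R + 0.66) / 2.660.
ρ_R = 0.9173·2.660 − 0.94 − 0.66 = 0.840.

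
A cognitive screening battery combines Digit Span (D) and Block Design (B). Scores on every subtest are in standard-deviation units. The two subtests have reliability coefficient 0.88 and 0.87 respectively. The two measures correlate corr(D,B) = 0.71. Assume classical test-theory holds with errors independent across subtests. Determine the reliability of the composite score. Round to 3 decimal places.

Var(D+B) = 2 + 2·[0.71] = 2 + 1.42 = 3.42.
With uncorrelated errors the cross-covariances are all true-score covariance, so they carry over unchanged; only the diagonal terms shrink to ρᵢσᵢ².
True-score variance = [0.88 + 0.87] + 1.42 = 1.75 + 1.42 = 3.17.
Reliability = 3.17 / 3.42 = 0.927.

0.927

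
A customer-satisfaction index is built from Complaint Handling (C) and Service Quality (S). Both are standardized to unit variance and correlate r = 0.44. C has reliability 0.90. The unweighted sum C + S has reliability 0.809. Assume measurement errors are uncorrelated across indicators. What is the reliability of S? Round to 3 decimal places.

Var(C+S) = 2 + 2·0.44 = 2.880.
True-score variance = ρ_C + ρ_S + 2·0.44, so 0.809 = (0.90 + ρ_S + 0.88) / 2.880.
ρ_S = 0.809·2.880 − 0.90 − 0.88 = 0.550.

0.550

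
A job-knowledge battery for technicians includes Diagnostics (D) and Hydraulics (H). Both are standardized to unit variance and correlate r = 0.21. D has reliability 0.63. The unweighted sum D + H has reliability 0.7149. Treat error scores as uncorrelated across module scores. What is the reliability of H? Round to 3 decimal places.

0.680

Var(D+H) = 2 + 2·0.21 = 2.420.
True-score variance = ρ_D + ρ_H + 2·0.21, so 0.7149 = (0.63 + ρ_H + 0.42) / 2.420.
ρ_H = 0.7149·2.420 − 0.63 − 0.42 = 0.680.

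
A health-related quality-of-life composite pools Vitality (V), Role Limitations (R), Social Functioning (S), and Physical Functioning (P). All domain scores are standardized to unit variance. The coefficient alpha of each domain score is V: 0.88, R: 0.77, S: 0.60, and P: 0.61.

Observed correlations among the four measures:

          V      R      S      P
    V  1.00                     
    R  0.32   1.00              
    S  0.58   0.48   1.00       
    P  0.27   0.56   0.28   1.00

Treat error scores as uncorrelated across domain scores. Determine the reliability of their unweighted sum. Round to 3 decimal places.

Var(V+R+S+P) = 4 + 2·[0.32 + 0.58 + 0.27 + 0.48 + 0.56 + 0.28] = 4 + 4.98 = 8.98.
Because errors are independent across components, Cov(Tᵢ,Tⱼ) = Cov(Xᵢ,Xⱼ); the off-diagonal part of the true-score variance is the same as above.
True-score variance = [0.88 + 0.77 + 0.60 + 0.61] + 4.98 = 2.86 + 4.98 = 7.84.
Reliability = 7.84 / 8.98 = 0.873.

0.873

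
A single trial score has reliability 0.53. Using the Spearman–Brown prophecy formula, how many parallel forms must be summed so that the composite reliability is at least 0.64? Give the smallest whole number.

k ≥ ρ*(1−ρ₁)/(ρ₁(1−ρ*)) = 0.64·0.47 / (0.53·0.36) = 1.577.
Smallest integer k = 2.

2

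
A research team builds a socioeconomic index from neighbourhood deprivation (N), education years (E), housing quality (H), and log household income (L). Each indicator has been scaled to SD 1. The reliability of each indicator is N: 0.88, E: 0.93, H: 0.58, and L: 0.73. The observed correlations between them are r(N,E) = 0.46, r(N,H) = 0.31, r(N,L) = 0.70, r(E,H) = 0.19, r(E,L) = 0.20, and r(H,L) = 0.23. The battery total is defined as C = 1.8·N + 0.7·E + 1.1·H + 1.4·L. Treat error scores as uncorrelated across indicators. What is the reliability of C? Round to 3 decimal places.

0.897

Var(C) = 1.8² + 0.7² + 1.1² + 1.4² + 2·[1.26·0.46 + 1.98·0.31 + 2.52·0.70 + 0.77·0.19 + 0.98·0.20 + 1.54·0.23] = 6.9 + 7.3078 = 14.2078.
With uncorrelated errors the cross-covariances are all true-score covariance, so they carry over unchanged; only the diagonal terms shrink to ρᵢσᵢ².
True-score variance = [1.8²·0.88 + 0.7²·0.93 + 1.1²·0.58 + 1.4²·0.73] + 7.3078 = 5.4395 + 7.3078 = 12.7473.
Reliability = 12.7473 / 14.2078 = 0.897.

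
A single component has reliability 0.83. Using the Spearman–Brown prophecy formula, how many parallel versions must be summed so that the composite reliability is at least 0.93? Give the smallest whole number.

3

k ≥ ρ*(1−ρ₁)/(ρ₁(1−ρ*)) = 0.93·0.17 / (0.83·0.07) = 2.721.
Smallest integer k = 3.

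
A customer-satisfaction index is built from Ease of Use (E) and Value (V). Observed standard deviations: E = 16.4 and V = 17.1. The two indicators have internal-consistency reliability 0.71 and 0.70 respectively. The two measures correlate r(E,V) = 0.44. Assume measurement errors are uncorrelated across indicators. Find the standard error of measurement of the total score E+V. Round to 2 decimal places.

12.87

Var(total) = 561.37 + 246.787 = 808.157.
True-score variance = 395.649 + 246.787 = 642.436, so reliability = 0.7949.
Error variance = 808.157 − 642.436 = 165.721; SEM = √165.721 = 12.87.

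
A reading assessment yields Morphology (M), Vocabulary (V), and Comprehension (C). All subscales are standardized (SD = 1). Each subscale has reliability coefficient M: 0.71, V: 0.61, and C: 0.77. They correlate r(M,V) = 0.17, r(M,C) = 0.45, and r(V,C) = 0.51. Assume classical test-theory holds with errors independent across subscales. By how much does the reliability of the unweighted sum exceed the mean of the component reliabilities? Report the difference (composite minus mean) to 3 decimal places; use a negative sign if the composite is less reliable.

0.130

Var(sum) = 3 + 2.26 = 5.26; true-score variance = 2.09 + 2.26 = 4.35; composite reliability = 0.8270.
Mean component reliability = 0.6967.
Difference = 0.8270 − 0.6967 = 0.130.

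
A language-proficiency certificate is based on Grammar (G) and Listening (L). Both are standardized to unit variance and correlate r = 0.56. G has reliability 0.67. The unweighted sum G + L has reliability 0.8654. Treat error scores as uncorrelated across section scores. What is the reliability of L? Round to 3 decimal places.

0.910

Var(G+L) = 2 + 2·0.56 = 3.120.
True-score variance = ρ_G + ρ_L + 2·0.56, so 0.8654 = (0.67 + ρ_L + 1.12) / 3.120.
ρ_L = 0.8654·3.120 − 0.67 − 1.12 = 0.910.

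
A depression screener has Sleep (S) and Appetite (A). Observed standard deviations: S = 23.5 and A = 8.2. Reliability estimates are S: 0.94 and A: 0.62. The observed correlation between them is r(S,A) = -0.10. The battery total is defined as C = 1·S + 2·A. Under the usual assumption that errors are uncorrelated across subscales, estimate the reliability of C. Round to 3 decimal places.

0.818

Var(C) = 23.5² + 2²·8.2² + 2·[2·23.5·8.2·(-0.10)] = 821.21 − 77.08 = 744.13.
Because errors are independent across components, Cov(Tᵢ,Tⱼ) = Cov(Xᵢ,Xⱼ); the off-diagonal part of the true-score variance is the same as above.
True-score variance = [23.5²·0.94 + 2²·8.2²·0.62] − 77.08 = 685.87 − 77.08 = 608.79.
Reliability = 608.79 / 744.13 = 0.818.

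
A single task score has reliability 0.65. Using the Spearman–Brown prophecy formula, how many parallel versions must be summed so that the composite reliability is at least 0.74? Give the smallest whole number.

2

k ≥ ρ*(1−ρ₁)/(ρ₁(1−ρ*)) = 0.74·0.35 / (0.65·0.26) = 1.533.
Smallest integer k = 2.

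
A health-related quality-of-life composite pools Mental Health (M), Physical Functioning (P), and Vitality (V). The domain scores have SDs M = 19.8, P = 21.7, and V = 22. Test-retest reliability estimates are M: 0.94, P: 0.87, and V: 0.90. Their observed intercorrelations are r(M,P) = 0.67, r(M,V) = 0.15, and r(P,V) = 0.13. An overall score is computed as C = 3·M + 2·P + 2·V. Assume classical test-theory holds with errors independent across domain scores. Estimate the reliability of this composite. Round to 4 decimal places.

0.9462

Var(C) = 3²·19.8² + 2²·21.7² + 2²·22² + 2·[6·19.8·21.7·0.67 + 6·19.8·22·0.15 + 4·21.7·22·0.13] = 7347.92 + 4735.04 = 12083.
With uncorrelated errors the cross-covariances are all true-score covariance, so they carry over unchanged; only the diagonal terms shrink to ρᵢσᵢ².
True-score variance = [3²·19.8²·0.94 + 2²·21.7²·0.87 + 2²·22²·0.90] + 4735.04 = 6697.76 + 4735.04 = 11432.8.
Reliability = 11432.8 / 12083 = 0.9462.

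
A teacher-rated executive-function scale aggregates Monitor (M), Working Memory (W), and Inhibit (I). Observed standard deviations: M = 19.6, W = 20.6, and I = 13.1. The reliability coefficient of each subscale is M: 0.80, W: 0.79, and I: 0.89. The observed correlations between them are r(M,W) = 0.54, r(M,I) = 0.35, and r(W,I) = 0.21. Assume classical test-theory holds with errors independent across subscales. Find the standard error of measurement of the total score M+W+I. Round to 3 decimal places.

Var(total) = 980.13 + 729.134 = 1709.26.
True-score variance = 795.305 + 729.134 = 1524.44, so reliability = 0.8919.
Error variance = 1709.26 − 1524.44 = 184.825; SEM = √184.825 = 13.595.

13.595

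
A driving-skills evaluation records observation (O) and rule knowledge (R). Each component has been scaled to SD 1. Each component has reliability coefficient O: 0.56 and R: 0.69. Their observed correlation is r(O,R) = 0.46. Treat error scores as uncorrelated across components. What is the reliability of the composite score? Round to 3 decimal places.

0.743

Var(O+R) = 2 + 2·[0.46] = 2 + 0.92 = 2.92.
Under uncorrelated errors the observed covariances equal the true-score covariances, so only the own-variance terms attenuate.
True-score variance = [0.56 + 0.69] + 0.92 = 1.25 + 0.92 = 2.17.
Reliability = 2.17 / 2.92 = 0.743.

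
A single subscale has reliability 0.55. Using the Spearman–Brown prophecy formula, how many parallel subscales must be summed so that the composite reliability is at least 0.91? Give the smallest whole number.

9

k ≥ ρ*(1−ρ₁)/(ρ₁(1−ρ*)) = 0.91·0.45 / (0.55·0.09) = 8.273.
Smallest integer k = 9.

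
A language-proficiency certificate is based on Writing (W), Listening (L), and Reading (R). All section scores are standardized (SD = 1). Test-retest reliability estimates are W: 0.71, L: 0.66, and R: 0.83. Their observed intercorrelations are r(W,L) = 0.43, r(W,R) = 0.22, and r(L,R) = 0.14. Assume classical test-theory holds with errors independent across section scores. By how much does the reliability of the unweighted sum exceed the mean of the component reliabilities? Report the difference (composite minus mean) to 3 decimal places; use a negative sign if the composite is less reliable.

0.092

Var(sum) = 3 + 1.58 = 4.58; true-score variance = 2.2 + 1.58 = 3.78; composite reliability = 0.8253.
Mean component reliability = 0.7333.
Difference = 0.8253 − 0.7333 = 0.092.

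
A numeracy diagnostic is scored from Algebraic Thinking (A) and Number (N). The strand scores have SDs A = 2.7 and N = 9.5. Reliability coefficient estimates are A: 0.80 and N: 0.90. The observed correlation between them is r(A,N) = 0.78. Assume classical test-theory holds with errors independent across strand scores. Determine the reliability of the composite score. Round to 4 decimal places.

Var(A+N) = 2.7² + 9.5² + 2·[2.7·9.5·0.78] = 97.54 + 40.014 = 137.554.
With uncorrelated errors the cross-covariances are all true-score covariance, so they carry over unchanged; only the diagonal terms shrink to ρᵢσᵢ².
True-score variance = [2.7²·0.80 + 9.5²·0.90] + 40.014 = 87.057 + 40.014 = 127.071.
Reliability = 127.071 / 137.554 = 0.9238.

0.9238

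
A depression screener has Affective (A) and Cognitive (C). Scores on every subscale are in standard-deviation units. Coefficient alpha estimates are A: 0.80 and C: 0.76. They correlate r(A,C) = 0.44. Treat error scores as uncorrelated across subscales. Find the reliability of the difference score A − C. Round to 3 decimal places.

0.607

Var(A−C) = 1 + 1 − 2·0.44 = 2 − 0.88 = 1.12.
Because errors are independent across components, Cov(Tᵢ,Tⱼ) = Cov(Xᵢ,Xⱼ); the off-diagonal part of the true-score variance is the same as above.
True-score variance = [0.80 + 0.76] − 0.88 = 1.56 − 0.88 = 0.68.
Reliability = 0.68 / 1.12 = 0.607.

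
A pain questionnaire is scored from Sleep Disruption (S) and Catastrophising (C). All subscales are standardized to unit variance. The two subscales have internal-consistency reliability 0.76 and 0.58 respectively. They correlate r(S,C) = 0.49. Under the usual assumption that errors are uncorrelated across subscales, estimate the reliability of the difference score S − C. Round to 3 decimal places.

Var(S−C) = 1 + 1 − 2·0.49 = 2 − 0.98 = 1.02.
Because errors are independent across components, Cov(Tᵢ,Tⱼ) = Cov(Xᵢ,Xⱼ); the off-diagonal part of the true-score variance is the same as above.
True-score variance = [0.76 + 0.58] − 0.98 = 1.34 − 0.98 = 0.36.
Reliability = 0.36 / 1.02 = 0.353.

0.353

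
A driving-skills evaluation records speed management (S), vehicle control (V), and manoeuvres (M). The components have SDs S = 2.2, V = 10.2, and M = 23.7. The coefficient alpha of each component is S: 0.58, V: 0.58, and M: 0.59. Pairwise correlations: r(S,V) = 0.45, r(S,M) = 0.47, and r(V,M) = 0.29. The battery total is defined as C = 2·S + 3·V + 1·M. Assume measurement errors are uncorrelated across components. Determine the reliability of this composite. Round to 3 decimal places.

0.707

Var(C) = 2²·2.2² + 3²·10.2² + 23.7² + 2·[6·2.2·10.2·0.45 + 2·2.2·23.7·0.47 + 3·10.2·23.7·0.29] = 1517.41 + 639.827 = 2157.24.
Under uncorrelated errors the observed covariances equal the true-score covariances, so only the own-variance terms attenuate.
True-score variance = [2²·2.2²·0.58 + 3²·10.2²·0.58 + 23.7²·0.59] + 639.827 = 885.715 + 639.827 = 1525.54.
Reliability = 1525.54 / 2157.24 = 0.707.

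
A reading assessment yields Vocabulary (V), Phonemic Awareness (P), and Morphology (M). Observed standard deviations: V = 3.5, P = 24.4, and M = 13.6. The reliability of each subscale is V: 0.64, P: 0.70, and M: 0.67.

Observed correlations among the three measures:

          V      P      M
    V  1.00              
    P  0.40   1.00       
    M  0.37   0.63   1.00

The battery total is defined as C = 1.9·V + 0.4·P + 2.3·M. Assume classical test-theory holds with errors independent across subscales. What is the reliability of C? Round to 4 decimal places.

0.7850

Var(C) = 1.9²·3.5² + 0.4²·24.4² + 2.3²·13.6² + 2·[0.76·3.5·24.4·0.40 + 4.37·3.5·13.6·0.37 + 0.92·24.4·13.6·0.63] = 1117.92 + 590.521 = 1708.44.
With uncorrelated errors the cross-covariances are all true-score covariance, so they carry over unchanged; only the diagonal terms shrink to ρᵢσᵢ².
True-score variance = [1.9²·3.5²·0.64 + 0.4²·24.4²·0.70 + 2.3²·13.6²·0.67] + 590.521 = 750.536 + 590.521 = 1341.06.
Reliability = 1341.06 / 1708.44 = 0.7850.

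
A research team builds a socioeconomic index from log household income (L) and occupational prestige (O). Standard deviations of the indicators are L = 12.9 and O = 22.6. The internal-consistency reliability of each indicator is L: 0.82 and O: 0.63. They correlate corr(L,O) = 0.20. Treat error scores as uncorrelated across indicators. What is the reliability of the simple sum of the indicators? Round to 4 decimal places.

Var(L+O) = 12.9² + 22.6² + 2·[12.9·22.6·0.20] = 677.17 + 116.616 = 793.786.
With uncorrelated errors the cross-covariances are all true-score covariance, so they carry over unchanged; only the diagonal terms shrink to ρᵢσᵢ².
True-score variance = [12.9²·0.82 + 22.6²·0.63] + 116.616 = 458.235 + 116.616 = 574.851.
Reliability = 574.851 / 793.786 = 0.7242.

0.7242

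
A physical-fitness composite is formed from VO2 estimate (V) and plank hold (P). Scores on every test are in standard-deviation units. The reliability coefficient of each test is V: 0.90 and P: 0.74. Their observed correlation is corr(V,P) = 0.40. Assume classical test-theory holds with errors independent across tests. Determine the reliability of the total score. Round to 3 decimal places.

Var(V+P) = 2 + 2·[0.40] = 2 + 0.8 = 2.8.
Because errors are independent across components, Cov(Tᵢ,Tⱼ) = Cov(Xᵢ,Xⱼ); the off-diagonal part of the true-score variance is the same as above.
True-score variance = [0.90 + 0.74] + 0.8 = 1.64 + 0.8 = 2.44.
Reliability = 2.44 / 2.8 = 0.871.

0.871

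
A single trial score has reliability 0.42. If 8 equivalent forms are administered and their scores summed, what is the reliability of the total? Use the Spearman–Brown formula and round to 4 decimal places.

0.8528

ρ_k = kρ / (1 + (k−1)ρ) = 8·0.42 / (1 + 7·0.42) = 3.360 / 3.940 = 0.8528.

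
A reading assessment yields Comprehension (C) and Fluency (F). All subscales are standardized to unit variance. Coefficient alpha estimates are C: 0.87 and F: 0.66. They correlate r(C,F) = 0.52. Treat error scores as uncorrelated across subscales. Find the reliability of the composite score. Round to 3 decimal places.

0.845

Var(C+F) = 2 + 2·[0.52] = 2 + 1.04 = 3.04.
Under uncorrelated errors the observed covariances equal the true-score covariances, so only the own-variance terms attenuate.
True-score variance = [0.87 + 0.66] + 1.04 = 1.53 + 1.04 = 2.57.
Reliability = 2.57 / 3.04 = 0.845.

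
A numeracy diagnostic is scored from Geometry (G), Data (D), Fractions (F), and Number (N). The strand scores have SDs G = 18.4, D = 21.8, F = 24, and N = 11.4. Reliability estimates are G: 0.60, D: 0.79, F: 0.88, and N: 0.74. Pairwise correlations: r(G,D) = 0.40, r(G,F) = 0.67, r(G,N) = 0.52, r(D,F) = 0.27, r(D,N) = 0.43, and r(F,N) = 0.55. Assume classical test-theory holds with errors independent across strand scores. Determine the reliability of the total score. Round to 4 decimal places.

Var(G+D+F+N) = 18.4² + 21.8² + 24² + 11.4² + 2·[18.4·21.8·0.40 + 18.4·24·0.67 + 18.4·11.4·0.52 + 21.8·24·0.27 + 21.8·11.4·0.43 + 24·11.4·0.55] = 1519.76 + 1928.01 = 3447.77.
Because errors are independent across components, Cov(Tᵢ,Tⱼ) = Cov(Xᵢ,Xⱼ); the off-diagonal part of the true-score variance is the same as above.
True-score variance = [18.4²·0.60 + 21.8²·0.79 + 24²·0.88 + 11.4²·0.74] + 1928.01 = 1181.63 + 1928.01 = 3109.63.
Reliability = 3109.63 / 3447.77 = 0.9019.

0.9019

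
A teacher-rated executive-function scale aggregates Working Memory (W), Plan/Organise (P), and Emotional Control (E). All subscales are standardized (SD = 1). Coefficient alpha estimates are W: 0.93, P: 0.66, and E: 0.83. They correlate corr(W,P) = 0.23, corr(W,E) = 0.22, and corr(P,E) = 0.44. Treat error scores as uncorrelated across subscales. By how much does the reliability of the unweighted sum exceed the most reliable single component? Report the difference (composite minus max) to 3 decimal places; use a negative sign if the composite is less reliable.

Var(sum) = 3 + 1.78 = 4.78; true-score variance = 2.42 + 1.78 = 4.2; composite reliability = 0.8787.
Max component reliability = 0.9300.
Difference = 0.8787 − 0.9300 = -0.051.

-0.051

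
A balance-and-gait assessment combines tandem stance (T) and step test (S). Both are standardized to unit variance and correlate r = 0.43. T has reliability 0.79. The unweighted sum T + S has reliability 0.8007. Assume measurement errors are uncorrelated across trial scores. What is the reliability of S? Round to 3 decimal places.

Var(T+S) = 2 + 2·0.43 = 2.860.
True-score variance = ρ_T + ρ_S + 2·0.43, so 0.8007 = (0.79 + ρ_S + 0.86) / 2.860.
ρ_S = 0.8007·2.860 − 0.79 − 0.86 = 0.640.

0.640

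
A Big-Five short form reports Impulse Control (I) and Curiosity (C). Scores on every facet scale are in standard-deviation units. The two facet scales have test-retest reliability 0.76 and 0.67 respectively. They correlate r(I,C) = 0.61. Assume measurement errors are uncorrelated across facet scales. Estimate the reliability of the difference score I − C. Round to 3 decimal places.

0.269

Var(I−C) = 1 + 1 − 2·0.61 = 2 − 1.22 = 0.78.
Because errors are independent across components, Cov(Tᵢ,Tⱼ) = Cov(Xᵢ,Xⱼ); the off-diagonal part of the true-score variance is the same as above.
True-score variance = [0.76 + 0.67] − 1.22 = 1.43 − 1.22 = 0.21.
Reliability = 0.21 / 0.78 = 0.269.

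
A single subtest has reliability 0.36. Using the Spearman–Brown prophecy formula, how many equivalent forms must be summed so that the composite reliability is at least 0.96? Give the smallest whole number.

k ≥ ρ*(1−ρ₁)/(ρ₁(1−ρ*)) = 0.96·0.64 / (0.36·0.04) = 42.667.
Smallest integer k = 43.

43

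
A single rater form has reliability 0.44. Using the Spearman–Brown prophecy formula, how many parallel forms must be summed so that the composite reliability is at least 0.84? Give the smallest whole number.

k ≥ ρ*(1−ρ₁)/(ρ₁(1−ρ*)) = 0.84·0.56 / (0.44·0.16) = 6.682.
Smallest integer k = 7.

7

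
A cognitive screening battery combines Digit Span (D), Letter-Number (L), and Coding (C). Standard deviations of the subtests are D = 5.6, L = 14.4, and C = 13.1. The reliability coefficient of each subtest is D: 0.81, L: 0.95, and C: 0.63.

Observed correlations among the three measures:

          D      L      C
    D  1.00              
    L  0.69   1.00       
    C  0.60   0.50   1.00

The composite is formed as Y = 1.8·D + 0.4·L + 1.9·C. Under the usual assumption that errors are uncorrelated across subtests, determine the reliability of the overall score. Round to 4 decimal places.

Var(Y) = 1.8²·5.6² + 0.4²·14.4² + 1.9²·13.1² + 2·[0.72·5.6·14.4·0.69 + 3.42·5.6·13.1·0.60 + 0.76·14.4·13.1·0.50] = 754.296 + 524.56 = 1278.86.
Under uncorrelated errors the observed covariances equal the true-score covariances, so only the own-variance terms attenuate.
True-score variance = [1.8²·5.6²·0.81 + 0.4²·14.4²·0.95 + 1.9²·13.1²·0.63] + 524.56 = 504.113 + 524.56 = 1028.67.
Reliability = 1028.67 / 1278.86 = 0.8044.

0.8044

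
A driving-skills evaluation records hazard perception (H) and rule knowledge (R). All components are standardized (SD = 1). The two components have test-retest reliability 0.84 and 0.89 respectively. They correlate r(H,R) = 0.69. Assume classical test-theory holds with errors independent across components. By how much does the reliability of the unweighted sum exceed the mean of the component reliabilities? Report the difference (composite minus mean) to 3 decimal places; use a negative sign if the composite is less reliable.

Var(sum) = 2 + 1.38 = 3.38; true-score variance = 1.73 + 1.38 = 3.11; composite reliability = 0.9201.
Mean component reliability = 0.8650.
Difference = 0.9201 − 0.8650 = 0.055.

0.055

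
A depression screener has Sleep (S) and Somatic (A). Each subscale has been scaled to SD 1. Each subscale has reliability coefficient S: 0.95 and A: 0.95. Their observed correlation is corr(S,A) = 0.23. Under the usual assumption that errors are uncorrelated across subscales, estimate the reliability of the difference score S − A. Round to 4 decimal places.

0.9351

Var(S−A) = 1 + 1 − 2·0.23 = 2 − 0.46 = 1.54.
With uncorrelated errors the cross-covariances are all true-score covariance, so they carry over unchanged; only the diagonal terms shrink to ρᵢσᵢ².
True-score variance = [0.95 + 0.95] − 0.46 = 1.9 − 0.46 = 1.44.
Reliability = 1.44 / 1.54 = 0.9351.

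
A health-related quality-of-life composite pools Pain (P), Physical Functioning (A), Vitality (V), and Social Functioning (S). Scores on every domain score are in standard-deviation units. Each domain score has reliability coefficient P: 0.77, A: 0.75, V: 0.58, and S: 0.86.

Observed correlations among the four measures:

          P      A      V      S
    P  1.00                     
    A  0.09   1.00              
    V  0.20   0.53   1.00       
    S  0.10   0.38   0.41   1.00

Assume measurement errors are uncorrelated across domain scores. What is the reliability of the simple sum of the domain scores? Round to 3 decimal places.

0.860

Var(P+A+V+S) = 4 + 2·[0.09 + 0.20 + 0.10 + 0.53 + 0.38 + 0.41] = 4 + 3.42 = 7.42.
Because errors are independent across components, Cov(Tᵢ,Tⱼ) = Cov(Xᵢ,Xⱼ); the off-diagonal part of the true-score variance is the same as above.
True-score variance = [0.77 + 0.75 + 0.58 + 0.86] + 3.42 = 2.96 + 3.42 = 6.38.
Reliability = 6.38 / 7.42 = 0.860.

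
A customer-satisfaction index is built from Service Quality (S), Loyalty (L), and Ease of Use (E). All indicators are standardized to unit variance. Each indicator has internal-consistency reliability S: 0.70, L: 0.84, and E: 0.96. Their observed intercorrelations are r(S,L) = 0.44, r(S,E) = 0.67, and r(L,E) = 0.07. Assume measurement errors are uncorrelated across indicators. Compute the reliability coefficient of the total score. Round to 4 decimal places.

Var(S+L+E) = 3 + 2·[0.44 + 0.67 + 0.07] = 3 + 2.36 = 5.36.
With uncorrelated errors the cross-covariances are all true-score covariance, so they carry over unchanged; only the diagonal terms shrink to ρᵢσᵢ².
True-score variance = [0.70 + 0.84 + 0.96] + 2.36 = 2.5 + 2.36 = 4.86.
Reliability = 4.86 / 5.36 = 0.9067.

0.9067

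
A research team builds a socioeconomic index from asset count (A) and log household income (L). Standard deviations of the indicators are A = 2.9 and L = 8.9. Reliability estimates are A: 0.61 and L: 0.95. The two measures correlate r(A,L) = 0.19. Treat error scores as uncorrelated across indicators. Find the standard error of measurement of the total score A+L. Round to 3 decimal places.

2.691

Var(total) = 87.62 + 9.8078 = 97.4278.
True-score variance = 80.3796 + 9.8078 = 90.1874, so reliability = 0.9257.
Error variance = 97.4278 − 90.1874 = 7.2404; SEM = √7.2404 = 2.691.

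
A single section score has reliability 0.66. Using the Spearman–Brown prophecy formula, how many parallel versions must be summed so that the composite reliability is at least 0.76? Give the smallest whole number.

k ≥ ρ*(1−ρ₁)/(ρ₁(1−ρ*)) = 0.76·0.34 / (0.66·0.24) = 1.631.
Smallest integer k = 2.

2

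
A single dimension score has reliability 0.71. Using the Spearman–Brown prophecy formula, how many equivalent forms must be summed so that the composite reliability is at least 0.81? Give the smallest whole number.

k ≥ ρ*(1−ρ₁)/(ρ₁(1−ρ*)) = 0.81·0.29 / (0.71·0.19) = 1.741.
Smallest integer k = 2.

2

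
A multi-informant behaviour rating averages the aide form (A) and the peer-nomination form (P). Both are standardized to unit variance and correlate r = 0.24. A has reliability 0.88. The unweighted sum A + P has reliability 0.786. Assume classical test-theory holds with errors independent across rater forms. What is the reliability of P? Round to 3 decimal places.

0.589

Var(A+P) = 2 + 2·0.24 = 2.480.
True-score variance = ρ_A + ρ_P + 2·0.24, so 0.786 = (0.88 + ρ_P + 0.48) / 2.480.
ρ_P = 0.786·2.480 − 0.88 − 0.48 = 0.589.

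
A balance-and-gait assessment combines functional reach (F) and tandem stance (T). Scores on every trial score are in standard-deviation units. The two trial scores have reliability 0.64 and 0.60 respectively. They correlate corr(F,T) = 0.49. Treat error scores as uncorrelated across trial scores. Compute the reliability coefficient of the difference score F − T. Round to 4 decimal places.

Var(F−T) = 1 + 1 − 2·0.49 = 2 − 0.98 = 1.02.
Because errors are independent across components, Cov(Tᵢ,Tⱼ) = Cov(Xᵢ,Xⱼ); the off-diagonal part of the true-score variance is the same as above.
True-score variance = [0.64 + 0.60] − 0.98 = 1.24 − 0.98 = 0.26.
Reliability = 0.26 / 1.02 = 0.2549.

0.2549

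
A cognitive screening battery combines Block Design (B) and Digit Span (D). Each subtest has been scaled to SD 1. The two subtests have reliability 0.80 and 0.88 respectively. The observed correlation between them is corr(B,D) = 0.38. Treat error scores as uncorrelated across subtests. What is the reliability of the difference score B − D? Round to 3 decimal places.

Var(B−D) = 1 + 1 − 2·0.38 = 2 − 0.76 = 1.24.
With uncorrelated errors the cross-covariances are all true-score covariance, so they carry over unchanged; only the diagonal terms shrink to ρᵢσᵢ².
True-score variance = [0.80 + 0.88] − 0.76 = 1.68 − 0.76 = 0.92.
Reliability = 0.92 / 1.24 = 0.742.

0.742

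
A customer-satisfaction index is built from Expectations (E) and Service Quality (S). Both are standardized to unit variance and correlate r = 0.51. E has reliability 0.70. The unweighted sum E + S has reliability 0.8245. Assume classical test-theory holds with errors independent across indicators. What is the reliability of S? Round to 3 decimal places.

Var(E+S) = 2 + 2·0.51 = 3.020.
True-score variance = ρ_E + ρ_S + 2·0.51, so 0.8245 = (0.70 + ρ_S + 1.02) / 3.020.
ρ_S = 0.8245·3.020 − 0.70 − 1.02 = 0.770.

0.770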